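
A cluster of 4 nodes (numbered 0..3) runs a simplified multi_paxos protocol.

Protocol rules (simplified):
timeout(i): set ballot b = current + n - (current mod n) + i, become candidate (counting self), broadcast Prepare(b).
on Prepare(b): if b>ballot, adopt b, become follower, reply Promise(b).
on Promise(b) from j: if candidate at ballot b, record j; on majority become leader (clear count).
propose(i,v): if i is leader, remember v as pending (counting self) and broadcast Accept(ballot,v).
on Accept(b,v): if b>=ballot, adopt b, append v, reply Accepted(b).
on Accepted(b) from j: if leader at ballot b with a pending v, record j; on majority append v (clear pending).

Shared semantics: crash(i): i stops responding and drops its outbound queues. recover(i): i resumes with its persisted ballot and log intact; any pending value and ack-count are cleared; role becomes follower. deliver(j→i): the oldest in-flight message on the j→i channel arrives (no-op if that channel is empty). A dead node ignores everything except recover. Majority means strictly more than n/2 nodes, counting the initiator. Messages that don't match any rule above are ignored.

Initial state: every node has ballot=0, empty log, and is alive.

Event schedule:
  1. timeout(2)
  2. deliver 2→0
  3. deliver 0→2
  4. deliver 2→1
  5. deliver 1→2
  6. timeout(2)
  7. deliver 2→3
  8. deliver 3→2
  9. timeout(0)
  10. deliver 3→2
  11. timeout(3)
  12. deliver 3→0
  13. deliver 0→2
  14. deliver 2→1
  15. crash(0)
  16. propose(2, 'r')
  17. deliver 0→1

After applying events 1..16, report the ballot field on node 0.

11

1. timeout(2):  <2:cand b6 ->
2. deliver 2→0:  <0:foll b6 ->
3. deliver 0→2:  nop
4. deliver 2→1:  <1:foll b6 ->
5. deliver 1→2:  <2:lead b6 ->
6. timeout(2):  <2:cand b10 ->
7. deliver 2→3:  <3:foll b6 ->
8. deliver 3→2:  nop
9. timeout(0):  <0:cand b8 ->
10. deliver 3→2:  nop
11. timeout(3):  <3:cand b11 ->
12. deliver 3→0:  <0:foll b11 ->
13. deliver 0→2:  nop
14. deliver 2→1:  <1:foll b10 ->
15. crash(0):  <0:✗foll b11 ->
16. propose(2,'r'):  nop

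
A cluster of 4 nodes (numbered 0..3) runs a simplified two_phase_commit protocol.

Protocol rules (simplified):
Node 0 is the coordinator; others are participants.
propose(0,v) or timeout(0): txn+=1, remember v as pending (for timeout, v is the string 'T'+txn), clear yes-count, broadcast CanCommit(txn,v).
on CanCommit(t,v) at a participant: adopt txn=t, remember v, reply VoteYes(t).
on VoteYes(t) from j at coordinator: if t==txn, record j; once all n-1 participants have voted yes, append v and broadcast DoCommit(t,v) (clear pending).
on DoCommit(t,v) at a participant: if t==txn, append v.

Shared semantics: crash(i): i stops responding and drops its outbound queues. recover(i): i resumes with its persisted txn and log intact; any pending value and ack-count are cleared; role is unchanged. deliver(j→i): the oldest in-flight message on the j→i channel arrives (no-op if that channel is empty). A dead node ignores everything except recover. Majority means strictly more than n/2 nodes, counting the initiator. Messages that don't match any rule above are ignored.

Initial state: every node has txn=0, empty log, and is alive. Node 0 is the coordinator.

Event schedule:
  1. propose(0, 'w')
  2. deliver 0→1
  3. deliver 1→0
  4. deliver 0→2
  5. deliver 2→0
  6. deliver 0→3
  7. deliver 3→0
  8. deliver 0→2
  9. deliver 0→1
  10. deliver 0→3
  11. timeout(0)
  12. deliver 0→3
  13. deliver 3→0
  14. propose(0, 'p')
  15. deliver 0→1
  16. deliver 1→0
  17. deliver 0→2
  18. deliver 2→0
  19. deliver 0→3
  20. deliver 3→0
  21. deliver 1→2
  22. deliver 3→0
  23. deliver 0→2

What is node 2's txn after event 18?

e1 propose(0,'w'): 0[coor,t=1,-]
e2 deliver 0→1: 1[part,t=1,-]
e3 deliver 1→0: ·
e4 deliver 0→2: 2[part,t=1,-]
e5 deliver 2→0: ·
e6 deliver 0→3: 3[part,t=1,-]
e7 deliver 3→0: 0[coor,t=1,w]
e8 deliver 0→2: 2[part,t=1,w]
e9 deliver 0→1: 1[part,t=1,w]
e10 deliver 0→3: 3[part,t=1,w]
e11 timeout(0): 0[coor,t=2,w]
e12 deliver 0→3: 3[part,t=2,w]
e13 deliver 3→0: ·
e14 propose(0,'p'): 0[coor,t=3,w]
e15 deliver 0→1: 1[part,t=2,w]
e16 deliver 1→0: ·
e17 deliver 0→2: 2[part,t=2,w]
e18 deliver 2→0: ·

2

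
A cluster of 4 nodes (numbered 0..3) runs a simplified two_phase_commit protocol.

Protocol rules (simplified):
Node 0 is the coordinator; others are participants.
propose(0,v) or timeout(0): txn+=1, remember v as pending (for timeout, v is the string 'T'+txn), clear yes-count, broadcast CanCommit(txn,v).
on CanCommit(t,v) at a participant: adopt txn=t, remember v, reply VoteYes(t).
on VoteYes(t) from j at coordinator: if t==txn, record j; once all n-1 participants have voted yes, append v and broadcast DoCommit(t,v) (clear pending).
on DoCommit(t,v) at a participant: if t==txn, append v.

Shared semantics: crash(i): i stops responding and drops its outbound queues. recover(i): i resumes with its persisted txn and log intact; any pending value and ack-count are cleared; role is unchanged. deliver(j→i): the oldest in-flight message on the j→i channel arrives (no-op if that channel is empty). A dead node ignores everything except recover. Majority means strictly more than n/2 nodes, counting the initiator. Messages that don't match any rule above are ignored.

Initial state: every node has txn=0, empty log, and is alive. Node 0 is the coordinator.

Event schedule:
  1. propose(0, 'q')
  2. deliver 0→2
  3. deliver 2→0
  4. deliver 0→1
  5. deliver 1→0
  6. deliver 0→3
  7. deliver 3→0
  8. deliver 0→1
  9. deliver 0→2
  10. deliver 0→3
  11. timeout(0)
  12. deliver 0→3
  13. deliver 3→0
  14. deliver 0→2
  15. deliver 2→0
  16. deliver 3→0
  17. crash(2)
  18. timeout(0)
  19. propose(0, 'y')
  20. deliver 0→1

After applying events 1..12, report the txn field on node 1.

1

[1] propose(0,'q') → N0(coor t1 [-])
[2] deliver 0→2 → N2(part t1 [-])
[3] deliver 2→0 → ∅
[4] deliver 0→1 → N1(part t1 [-])
[5] deliver 1→0 → ∅
[6] deliver 0→3 → N3(part t1 [-])
[7] deliver 3→0 → N0(coor t1 [q])
[8] deliver 0→1 → N1(part t1 [q])
[9] deliver 0→2 → N2(part t1 [q])
[10] deliver 0→3 → N3(part t1 [q])
[11] timeout(0) → N0(coor t2 [q])
[12] deliver 0→3 → N3(part t2 [q])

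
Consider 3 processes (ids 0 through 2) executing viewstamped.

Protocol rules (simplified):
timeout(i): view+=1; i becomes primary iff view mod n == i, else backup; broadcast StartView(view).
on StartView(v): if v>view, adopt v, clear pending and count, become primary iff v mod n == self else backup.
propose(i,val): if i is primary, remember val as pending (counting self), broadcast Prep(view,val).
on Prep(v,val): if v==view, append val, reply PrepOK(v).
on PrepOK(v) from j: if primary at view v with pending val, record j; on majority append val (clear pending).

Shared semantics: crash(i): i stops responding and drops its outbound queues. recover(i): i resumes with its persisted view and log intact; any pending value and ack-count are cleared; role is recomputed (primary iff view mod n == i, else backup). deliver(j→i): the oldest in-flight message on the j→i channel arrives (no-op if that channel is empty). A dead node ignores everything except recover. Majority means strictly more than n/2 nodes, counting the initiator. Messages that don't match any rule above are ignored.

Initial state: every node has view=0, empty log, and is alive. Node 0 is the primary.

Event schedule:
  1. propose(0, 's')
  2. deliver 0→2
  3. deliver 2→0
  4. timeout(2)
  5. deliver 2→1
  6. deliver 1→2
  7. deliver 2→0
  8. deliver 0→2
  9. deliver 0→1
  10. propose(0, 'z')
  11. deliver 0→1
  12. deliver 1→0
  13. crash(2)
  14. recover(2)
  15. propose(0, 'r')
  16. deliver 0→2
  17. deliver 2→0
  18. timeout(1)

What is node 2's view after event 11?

1

[1] propose(0,'s') → ∅
[2] deliver 0→2 → N2(back v0 [s])
[3] deliver 2→0 → N0(prim v0 [s])
[4] timeout(2) → N2(back v1 [s])
[5] deliver 2→1 → N1(prim v1 [-])
[6] deliver 1→2 → ∅
[7] deliver 2→0 → N0(back v1 [s])
[8] deliver 0→2 → ∅
[9] deliver 0→1 → ∅
[10] propose(0,'z') → ∅
[11] deliver 0→1 → ∅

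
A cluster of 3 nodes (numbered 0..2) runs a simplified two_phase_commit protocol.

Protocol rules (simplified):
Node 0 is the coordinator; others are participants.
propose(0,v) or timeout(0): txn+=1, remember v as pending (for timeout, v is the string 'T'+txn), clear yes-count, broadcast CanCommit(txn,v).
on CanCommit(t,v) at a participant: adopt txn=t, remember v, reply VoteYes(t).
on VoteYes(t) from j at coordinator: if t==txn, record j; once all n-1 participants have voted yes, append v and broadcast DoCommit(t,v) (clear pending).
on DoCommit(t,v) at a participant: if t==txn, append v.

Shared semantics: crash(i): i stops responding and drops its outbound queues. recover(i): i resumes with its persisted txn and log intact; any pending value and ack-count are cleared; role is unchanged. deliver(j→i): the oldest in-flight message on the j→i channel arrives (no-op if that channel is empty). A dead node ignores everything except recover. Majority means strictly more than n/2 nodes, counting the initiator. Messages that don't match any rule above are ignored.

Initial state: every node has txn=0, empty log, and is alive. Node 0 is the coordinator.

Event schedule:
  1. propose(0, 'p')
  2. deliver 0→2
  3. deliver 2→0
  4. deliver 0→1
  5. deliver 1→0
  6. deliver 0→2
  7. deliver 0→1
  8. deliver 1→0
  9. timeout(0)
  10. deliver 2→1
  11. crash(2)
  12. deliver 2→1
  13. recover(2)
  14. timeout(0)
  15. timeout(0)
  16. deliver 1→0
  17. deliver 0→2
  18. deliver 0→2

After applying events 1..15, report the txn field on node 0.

[1] propose(0,'p') → N0(coor t1 [-])
[2] deliver 0→2 → N2(part t1 [-])
[3] deliver 2→0 → ∅
[4] deliver 0→1 → N1(part t1 [-])
[5] deliver 1→0 → N0(coor t1 [p])
[6] deliver 0→2 → N2(part t1 [p])
[7] deliver 0→1 → N1(part t1 [p])
[8] deliver 1→0 → ∅
[9] timeout(0) → N0(coor t2 [p])
[10] deliver 2→1 → ∅
[11] crash(2) → N2(✗part t1 [p])
[12] deliver 2→1 → ∅
[13] recover(2) → N2(part t1 [p])
[14] timeout(0) → N0(coor t3 [p])
[15] timeout(0) → N0(coor t4 [p])

4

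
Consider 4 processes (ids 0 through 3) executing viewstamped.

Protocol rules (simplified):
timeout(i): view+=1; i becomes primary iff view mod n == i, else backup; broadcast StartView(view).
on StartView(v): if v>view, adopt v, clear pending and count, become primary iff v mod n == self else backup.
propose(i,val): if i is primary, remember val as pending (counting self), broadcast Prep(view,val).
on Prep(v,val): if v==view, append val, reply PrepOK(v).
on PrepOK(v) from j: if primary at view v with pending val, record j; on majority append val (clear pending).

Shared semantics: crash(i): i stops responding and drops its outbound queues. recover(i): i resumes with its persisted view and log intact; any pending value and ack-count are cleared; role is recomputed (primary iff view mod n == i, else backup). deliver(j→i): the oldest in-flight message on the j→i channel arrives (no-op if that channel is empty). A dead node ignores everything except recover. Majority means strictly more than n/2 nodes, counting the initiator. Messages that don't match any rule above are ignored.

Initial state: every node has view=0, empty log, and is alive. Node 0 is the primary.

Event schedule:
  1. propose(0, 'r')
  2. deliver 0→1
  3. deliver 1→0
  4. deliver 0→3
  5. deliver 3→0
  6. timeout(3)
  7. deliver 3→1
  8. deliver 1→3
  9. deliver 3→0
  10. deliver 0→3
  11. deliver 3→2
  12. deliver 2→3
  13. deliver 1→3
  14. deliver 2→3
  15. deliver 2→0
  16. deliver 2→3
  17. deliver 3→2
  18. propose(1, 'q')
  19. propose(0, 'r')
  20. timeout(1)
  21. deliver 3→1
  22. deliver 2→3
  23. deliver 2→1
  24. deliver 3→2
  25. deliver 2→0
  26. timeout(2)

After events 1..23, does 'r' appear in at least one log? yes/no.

step 1 propose(0,'r'): —
step 2 deliver 0→1: 1={back,v=0,log=r}
step 3 deliver 1→0: —
step 4 deliver 0→3: 3={back,v=0,log=r}
step 5 deliver 3→0: 0={prim,v=0,log=r}
step 6 timeout(3): 3={back,v=1,log=r}
step 7 deliver 3→1: 1={prim,v=1,log=r}
step 8 deliver 1→3: —
step 9 deliver 3→0: 0={back,v=1,log=r}
step 10 deliver 0→3: —
step 11 deliver 3→2: 2={back,v=1,log=-}
step 12 deliver 2→3: —
step 13 deliver 1→3: —
step 14 deliver 2→3: —
step 15 deliver 2→0: —
step 16 deliver 2→3: —
step 17 deliver 3→2: —
step 18 propose(1,'q'): —
step 19 propose(0,'r'): —
step 20 timeout(1): 1={back,v=2,log=r}
step 21 deliver 3→1: —
step 22 deliver 2→3: —
step 23 deliver 2→1: —

yes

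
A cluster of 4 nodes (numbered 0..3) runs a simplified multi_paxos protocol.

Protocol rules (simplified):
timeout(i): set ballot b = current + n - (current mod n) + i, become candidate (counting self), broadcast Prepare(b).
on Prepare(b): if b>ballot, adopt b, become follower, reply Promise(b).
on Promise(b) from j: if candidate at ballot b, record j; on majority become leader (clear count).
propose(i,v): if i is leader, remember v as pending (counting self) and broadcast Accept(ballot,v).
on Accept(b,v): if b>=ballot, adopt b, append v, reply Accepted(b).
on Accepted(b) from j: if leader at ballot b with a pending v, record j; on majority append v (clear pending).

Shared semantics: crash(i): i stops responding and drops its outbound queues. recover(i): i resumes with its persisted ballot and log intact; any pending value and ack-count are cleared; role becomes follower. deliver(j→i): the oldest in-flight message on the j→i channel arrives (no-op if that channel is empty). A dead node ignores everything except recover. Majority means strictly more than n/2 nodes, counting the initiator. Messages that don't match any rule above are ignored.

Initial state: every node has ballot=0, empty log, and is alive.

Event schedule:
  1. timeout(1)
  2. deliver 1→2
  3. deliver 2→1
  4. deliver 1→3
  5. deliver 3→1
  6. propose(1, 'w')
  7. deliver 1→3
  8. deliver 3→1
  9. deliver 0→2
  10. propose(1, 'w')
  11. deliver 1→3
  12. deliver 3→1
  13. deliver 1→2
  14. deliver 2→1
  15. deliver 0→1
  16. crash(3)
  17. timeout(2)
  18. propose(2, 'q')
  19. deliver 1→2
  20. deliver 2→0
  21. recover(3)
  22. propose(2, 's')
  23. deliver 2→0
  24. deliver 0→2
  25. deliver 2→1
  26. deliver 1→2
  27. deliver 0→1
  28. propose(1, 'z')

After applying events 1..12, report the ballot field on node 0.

[1] timeout(1) → N1(cand b5 [-])
[2] deliver 1→2 → N2(foll b5 [-])
[3] deliver 2→1 → ∅
[4] deliver 1→3 → N3(foll b5 [-])
[5] deliver 3→1 → N1(lead b5 [-])
[6] propose(1,'w') → ∅
[7] deliver 1→3 → N3(foll b5 [w])
[8] deliver 3→1 → ∅
[9] deliver 0→2 → ∅
[10] propose(1,'w') → ∅
[11] deliver 1→3 → N3(foll b5 [w,w])
[12] deliver 3→1 → ∅

0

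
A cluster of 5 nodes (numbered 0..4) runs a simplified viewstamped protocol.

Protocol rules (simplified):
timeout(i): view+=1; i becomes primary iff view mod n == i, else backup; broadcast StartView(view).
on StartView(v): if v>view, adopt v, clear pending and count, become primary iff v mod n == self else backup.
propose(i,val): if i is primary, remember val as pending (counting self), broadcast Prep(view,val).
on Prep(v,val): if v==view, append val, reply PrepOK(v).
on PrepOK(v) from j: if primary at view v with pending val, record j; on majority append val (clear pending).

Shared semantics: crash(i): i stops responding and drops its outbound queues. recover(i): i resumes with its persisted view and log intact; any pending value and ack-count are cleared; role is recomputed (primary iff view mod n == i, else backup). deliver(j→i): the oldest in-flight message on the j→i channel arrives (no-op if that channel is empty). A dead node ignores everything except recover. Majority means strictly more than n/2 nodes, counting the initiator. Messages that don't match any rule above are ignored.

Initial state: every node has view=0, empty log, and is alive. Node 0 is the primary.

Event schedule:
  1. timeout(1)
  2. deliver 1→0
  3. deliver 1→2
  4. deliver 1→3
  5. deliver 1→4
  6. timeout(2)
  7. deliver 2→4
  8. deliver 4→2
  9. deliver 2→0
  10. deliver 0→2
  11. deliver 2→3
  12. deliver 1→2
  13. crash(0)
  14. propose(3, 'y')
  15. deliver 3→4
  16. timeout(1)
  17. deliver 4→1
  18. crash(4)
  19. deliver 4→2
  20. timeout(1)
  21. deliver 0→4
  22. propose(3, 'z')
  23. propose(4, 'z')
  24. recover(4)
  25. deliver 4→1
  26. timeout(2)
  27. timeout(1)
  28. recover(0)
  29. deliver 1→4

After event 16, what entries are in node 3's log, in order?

empty

after 1 — timeout(1): n1:prim/v1/[-]
after 2 — deliver 1→0: n0:back/v1/[-]
after 3 — deliver 1→2: n2:back/v1/[-]
after 4 — deliver 1→3: n3:back/v1/[-]
after 5 — deliver 1→4: n4:back/v1/[-]
after 6 — timeout(2): n2:prim/v2/[-]
after 7 — deliver 2→4: n4:back/v2/[-]
after 8 — deliver 4→2: ·
after 9 — deliver 2→0: n0:back/v2/[-]
after 10 — deliver 0→2: ·
after 11 — deliver 2→3: n3:back/v2/[-]
after 12 — deliver 1→2: ·
after 13 — crash(0): n0:✗back/v2/[-]
after 14 — propose(3,'y'): ·
after 15 — deliver 3→4: ·
after 16 — timeout(1): n1:back/v2/[-]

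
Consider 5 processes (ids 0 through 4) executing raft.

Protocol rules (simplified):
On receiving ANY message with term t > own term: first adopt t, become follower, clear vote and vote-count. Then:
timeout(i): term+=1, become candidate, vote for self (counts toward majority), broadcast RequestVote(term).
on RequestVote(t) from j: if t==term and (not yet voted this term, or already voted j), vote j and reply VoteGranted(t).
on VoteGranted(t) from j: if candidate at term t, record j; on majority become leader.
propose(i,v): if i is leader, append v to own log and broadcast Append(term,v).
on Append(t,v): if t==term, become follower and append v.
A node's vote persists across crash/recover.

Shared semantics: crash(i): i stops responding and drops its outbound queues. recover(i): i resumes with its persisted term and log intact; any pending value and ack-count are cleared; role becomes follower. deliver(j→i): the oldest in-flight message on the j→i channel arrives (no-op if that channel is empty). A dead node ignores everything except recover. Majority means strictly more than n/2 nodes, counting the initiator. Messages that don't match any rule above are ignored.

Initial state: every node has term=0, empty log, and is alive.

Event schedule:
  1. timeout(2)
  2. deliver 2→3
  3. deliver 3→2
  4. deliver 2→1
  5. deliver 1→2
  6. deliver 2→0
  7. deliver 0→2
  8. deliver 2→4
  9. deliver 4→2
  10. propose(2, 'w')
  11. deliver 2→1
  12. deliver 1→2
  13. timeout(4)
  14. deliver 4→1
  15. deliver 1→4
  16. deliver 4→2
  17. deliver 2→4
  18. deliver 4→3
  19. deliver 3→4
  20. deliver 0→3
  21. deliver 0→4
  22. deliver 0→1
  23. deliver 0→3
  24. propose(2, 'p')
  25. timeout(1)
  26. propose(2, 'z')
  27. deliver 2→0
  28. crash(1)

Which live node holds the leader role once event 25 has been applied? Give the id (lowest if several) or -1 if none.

step 1 timeout(2): 2={cand,t=1,log=-}
step 2 deliver 2→3: 3={foll,t=1,log=-}
step 3 deliver 3→2: —
step 4 deliver 2→1: 1={foll,t=1,log=-}
step 5 deliver 1→2: 2={lead,t=1,log=-}
step 6 deliver 2→0: 0={foll,t=1,log=-}
step 7 deliver 0→2: —
step 8 deliver 2→4: 4={foll,t=1,log=-}
step 9 deliver 4→2: —
step 10 propose(2,'w'): 2={lead,t=1,log=w}
step 11 deliver 2→1: 1={foll,t=1,log=w}
step 12 deliver 1→2: —
step 13 timeout(4): 4={cand,t=2,log=-}
step 14 deliver 4→1: 1={foll,t=2,log=w}
step 15 deliver 1→4: —
step 16 deliver 4→2: 2={foll,t=2,log=w}
step 17 deliver 2→4: —
step 18 deliver 4→3: 3={foll,t=2,log=-}
step 19 deliver 3→4: 4={lead,t=2,log=-}
step 20 deliver 0→3: —
step 21 deliver 0→4: —
step 22 deliver 0→1: —
step 23 deliver 0→3: —
step 24 propose(2,'p'): —
step 25 timeout(1): 1={cand,t=3,log=w}

4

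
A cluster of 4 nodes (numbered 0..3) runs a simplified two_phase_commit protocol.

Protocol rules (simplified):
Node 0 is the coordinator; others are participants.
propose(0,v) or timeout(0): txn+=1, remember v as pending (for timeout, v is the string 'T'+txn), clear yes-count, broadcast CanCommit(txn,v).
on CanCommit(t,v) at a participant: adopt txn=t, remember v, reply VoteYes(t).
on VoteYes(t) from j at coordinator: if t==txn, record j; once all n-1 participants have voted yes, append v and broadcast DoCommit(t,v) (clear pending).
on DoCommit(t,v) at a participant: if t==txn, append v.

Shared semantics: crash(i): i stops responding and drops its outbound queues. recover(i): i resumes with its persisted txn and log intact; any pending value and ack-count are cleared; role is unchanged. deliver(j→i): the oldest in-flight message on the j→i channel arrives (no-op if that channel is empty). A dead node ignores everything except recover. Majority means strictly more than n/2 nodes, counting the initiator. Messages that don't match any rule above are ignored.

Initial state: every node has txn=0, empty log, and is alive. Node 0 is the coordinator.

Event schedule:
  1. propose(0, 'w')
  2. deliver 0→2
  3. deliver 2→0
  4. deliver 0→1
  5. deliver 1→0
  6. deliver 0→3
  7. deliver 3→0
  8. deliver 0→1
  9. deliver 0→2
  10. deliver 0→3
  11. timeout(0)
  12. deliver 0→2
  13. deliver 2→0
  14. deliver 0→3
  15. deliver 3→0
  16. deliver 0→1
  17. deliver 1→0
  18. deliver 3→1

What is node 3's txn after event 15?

after 1 — propose(0,'w'): n0:coor/t1/[-]
after 2 — deliver 0→2: n2:part/t1/[-]
after 3 — deliver 2→0: ·
after 4 — deliver 0→1: n1:part/t1/[-]
after 5 — deliver 1→0: ·
after 6 — deliver 0→3: n3:part/t1/[-]
after 7 — deliver 3→0: n0:coor/t1/[w]
after 8 — deliver 0→1: n1:part/t1/[w]
after 9 — deliver 0→2: n2:part/t1/[w]
after 10 — deliver 0→3: n3:part/t1/[w]
after 11 — timeout(0): n0:coor/t2/[w]
after 12 — deliver 0→2: n2:part/t2/[w]
after 13 — deliver 2→0: ·
after 14 — deliver 0→3: n3:part/t2/[w]
after 15 — deliver 3→0: ·

2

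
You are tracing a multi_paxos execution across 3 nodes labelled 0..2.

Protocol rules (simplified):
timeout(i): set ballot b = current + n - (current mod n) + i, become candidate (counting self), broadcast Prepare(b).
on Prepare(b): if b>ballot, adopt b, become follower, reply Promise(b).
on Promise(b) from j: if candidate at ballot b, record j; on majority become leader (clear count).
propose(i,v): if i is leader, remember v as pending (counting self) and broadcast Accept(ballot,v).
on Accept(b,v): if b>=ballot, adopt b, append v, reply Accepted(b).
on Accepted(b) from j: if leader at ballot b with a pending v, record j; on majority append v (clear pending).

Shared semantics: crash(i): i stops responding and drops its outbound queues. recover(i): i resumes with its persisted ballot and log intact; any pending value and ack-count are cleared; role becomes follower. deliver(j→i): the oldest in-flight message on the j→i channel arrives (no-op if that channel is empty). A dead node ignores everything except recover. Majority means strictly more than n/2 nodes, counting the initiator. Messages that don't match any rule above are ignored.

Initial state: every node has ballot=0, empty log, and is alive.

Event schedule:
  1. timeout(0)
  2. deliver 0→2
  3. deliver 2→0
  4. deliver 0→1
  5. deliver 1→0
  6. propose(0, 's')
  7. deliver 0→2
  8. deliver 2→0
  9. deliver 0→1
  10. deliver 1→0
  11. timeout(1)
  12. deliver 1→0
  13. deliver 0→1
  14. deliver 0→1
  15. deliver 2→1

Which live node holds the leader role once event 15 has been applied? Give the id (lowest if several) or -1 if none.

1. timeout(0):  <0:cand b3 ->
2. deliver 0→2:  <2:foll b3 ->
3. deliver 2→0:  <0:lead b3 ->
4. deliver 0→1:  <1:foll b3 ->
5. deliver 1→0:  nop
6. propose(0,'s'):  nop
7. deliver 0→2:  <2:foll b3 s>
8. deliver 2→0:  <0:lead b3 s>
9. deliver 0→1:  <1:foll b3 s>
10. deliver 1→0:  nop
11. timeout(1):  <1:cand b7 s>
12. deliver 1→0:  <0:foll b7 s>
13. deliver 0→1:  <1:lead b7 s>
14. deliver 0→1:  nop
15. deliver 2→1:  nop

1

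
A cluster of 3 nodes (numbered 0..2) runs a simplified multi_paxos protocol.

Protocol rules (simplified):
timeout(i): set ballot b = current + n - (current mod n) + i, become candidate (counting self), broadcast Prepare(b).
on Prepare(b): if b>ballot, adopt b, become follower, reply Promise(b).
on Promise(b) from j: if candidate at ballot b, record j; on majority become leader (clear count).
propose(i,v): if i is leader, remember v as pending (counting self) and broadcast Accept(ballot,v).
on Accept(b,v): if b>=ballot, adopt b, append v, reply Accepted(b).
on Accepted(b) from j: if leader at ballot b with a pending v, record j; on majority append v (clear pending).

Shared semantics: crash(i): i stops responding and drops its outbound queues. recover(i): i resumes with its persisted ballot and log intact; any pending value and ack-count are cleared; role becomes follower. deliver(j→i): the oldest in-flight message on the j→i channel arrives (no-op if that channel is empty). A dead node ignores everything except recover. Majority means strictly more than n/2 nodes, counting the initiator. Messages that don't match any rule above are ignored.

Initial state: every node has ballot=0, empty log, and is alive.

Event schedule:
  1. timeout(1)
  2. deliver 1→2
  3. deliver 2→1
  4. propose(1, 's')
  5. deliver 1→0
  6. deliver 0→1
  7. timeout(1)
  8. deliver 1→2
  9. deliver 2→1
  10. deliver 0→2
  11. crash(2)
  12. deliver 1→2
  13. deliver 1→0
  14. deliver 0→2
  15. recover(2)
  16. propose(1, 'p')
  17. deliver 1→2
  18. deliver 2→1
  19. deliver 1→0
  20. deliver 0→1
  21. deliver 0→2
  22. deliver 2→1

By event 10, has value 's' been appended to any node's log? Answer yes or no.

yes

step 1 timeout(1): 1={cand,b=4,log=-}
step 2 deliver 1→2: 2={foll,b=4,log=-}
step 3 deliver 2→1: 1={lead,b=4,log=-}
step 4 propose(1,'s'): —
step 5 deliver 1→0: 0={foll,b=4,log=-}
step 6 deliver 0→1: —
step 7 timeout(1): 1={cand,b=7,log=-}
step 8 deliver 1→2: 2={foll,b=4,log=s}
step 9 deliver 2→1: —
step 10 deliver 0→2: —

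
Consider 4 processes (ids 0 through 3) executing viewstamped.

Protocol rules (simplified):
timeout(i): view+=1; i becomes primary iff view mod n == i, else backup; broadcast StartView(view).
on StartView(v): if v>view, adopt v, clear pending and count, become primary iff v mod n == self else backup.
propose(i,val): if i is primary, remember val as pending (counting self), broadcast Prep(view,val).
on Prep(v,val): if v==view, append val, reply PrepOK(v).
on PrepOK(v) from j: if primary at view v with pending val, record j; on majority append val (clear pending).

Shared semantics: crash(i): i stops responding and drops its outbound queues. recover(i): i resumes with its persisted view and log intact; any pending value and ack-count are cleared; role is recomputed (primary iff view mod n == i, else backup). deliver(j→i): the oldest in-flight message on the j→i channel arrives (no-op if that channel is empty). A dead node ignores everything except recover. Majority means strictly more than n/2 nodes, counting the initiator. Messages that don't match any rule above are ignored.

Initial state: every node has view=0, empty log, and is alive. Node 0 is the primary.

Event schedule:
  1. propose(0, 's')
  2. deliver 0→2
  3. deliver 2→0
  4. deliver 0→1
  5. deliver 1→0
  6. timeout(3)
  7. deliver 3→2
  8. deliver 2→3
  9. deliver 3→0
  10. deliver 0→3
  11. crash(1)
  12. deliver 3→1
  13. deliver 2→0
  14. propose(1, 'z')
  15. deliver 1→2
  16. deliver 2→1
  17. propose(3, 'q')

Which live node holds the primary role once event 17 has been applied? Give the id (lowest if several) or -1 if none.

[1] propose(0,'s') → ∅
[2] deliver 0→2 → N2(back v0 [s])
[3] deliver 2→0 → ∅
[4] deliver 0→1 → N1(back v0 [s])
[5] deliver 1→0 → N0(prim v0 [s])
[6] timeout(3) → N3(back v1 [-])
[7] deliver 3→2 → N2(back v1 [s])
[8] deliver 2→3 → ∅
[9] deliver 3→0 → N0(back v1 [s])
[10] deliver 0→3 → ∅
[11] crash(1) → N1(✗back v0 [s])
[12] deliver 3→1 → ∅
[13] deliver 2→0 → ∅
[14] propose(1,'z') → ∅
[15] deliver 1→2 → ∅
[16] deliver 2→1 → ∅
[17] propose(3,'q') → ∅

-1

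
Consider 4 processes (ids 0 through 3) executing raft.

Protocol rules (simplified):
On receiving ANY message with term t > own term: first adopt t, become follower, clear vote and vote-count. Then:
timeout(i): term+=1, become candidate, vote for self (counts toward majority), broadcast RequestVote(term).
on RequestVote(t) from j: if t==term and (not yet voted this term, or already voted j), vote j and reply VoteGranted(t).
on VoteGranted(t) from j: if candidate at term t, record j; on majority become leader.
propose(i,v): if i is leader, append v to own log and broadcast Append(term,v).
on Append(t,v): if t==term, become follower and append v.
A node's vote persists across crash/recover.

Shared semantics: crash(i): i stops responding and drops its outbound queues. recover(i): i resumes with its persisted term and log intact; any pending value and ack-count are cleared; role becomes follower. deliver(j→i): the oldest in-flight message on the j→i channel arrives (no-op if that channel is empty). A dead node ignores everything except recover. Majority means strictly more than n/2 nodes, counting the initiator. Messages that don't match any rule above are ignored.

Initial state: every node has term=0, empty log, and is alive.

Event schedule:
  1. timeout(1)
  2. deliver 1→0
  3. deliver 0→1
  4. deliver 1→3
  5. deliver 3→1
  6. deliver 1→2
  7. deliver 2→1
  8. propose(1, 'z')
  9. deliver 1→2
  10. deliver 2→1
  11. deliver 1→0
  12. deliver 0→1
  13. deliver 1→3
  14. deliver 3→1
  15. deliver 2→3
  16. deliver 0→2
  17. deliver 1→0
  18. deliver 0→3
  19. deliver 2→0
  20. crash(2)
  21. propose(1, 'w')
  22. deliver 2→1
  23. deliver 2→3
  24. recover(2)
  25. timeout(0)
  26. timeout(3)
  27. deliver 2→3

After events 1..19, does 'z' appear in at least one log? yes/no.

yes

1. timeout(1):  <1:cand t1 ->
2. deliver 1→0:  <0:foll t1 ->
3. deliver 0→1:  nop
4. deliver 1→3:  <3:foll t1 ->
5. deliver 3→1:  <1:lead t1 ->
6. deliver 1→2:  <2:foll t1 ->
7. deliver 2→1:  nop
8. propose(1,'z'):  <1:lead t1 z>
9. deliver 1→2:  <2:foll t1 z>
10. deliver 2→1:  nop
11. deliver 1→0:  <0:foll t1 z>
12. deliver 0→1:  nop
13. deliver 1→3:  <3:foll t1 z>
14. deliver 3→1:  nop
15. deliver 2→3:  nop
16. deliver 0→2:  nop
17. deliver 1→0:  nop
18. deliver 0→3:  nop
19. deliver 2→0:  nop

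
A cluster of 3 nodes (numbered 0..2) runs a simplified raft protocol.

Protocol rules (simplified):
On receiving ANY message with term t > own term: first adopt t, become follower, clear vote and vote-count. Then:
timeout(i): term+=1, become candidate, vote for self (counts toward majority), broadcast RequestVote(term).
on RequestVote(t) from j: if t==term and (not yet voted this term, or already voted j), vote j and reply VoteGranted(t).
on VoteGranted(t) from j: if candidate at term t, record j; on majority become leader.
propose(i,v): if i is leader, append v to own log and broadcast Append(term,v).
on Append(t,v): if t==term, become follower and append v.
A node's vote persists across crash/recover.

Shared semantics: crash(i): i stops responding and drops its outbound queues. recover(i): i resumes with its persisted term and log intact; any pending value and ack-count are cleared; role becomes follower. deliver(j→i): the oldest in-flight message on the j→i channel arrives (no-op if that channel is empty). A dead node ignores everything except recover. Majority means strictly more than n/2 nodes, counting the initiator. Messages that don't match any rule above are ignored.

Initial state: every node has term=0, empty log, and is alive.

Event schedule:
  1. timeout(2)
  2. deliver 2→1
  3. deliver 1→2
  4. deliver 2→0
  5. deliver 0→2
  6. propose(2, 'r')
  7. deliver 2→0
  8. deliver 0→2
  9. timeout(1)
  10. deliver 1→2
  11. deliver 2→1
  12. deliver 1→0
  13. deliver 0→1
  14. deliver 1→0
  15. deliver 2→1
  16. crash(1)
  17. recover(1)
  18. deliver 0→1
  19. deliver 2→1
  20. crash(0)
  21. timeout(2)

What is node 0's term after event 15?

1. timeout(2):  <2:cand t1 ->
2. deliver 2→1:  <1:foll t1 ->
3. deliver 1→2:  <2:lead t1 ->
4. deliver 2→0:  <0:foll t1 ->
5. deliver 0→2:  nop
6. propose(2,'r'):  <2:lead t1 r>
7. deliver 2→0:  <0:foll t1 r>
8. deliver 0→2:  nop
9. timeout(1):  <1:cand t2 ->
10. deliver 1→2:  <2:foll t2 r>
11. deliver 2→1:  nop
12. deliver 1→0:  <0:foll t2 r>
13. deliver 0→1:  <1:lead t2 ->
14. deliver 1→0:  nop
15. deliver 2→1:  nop

2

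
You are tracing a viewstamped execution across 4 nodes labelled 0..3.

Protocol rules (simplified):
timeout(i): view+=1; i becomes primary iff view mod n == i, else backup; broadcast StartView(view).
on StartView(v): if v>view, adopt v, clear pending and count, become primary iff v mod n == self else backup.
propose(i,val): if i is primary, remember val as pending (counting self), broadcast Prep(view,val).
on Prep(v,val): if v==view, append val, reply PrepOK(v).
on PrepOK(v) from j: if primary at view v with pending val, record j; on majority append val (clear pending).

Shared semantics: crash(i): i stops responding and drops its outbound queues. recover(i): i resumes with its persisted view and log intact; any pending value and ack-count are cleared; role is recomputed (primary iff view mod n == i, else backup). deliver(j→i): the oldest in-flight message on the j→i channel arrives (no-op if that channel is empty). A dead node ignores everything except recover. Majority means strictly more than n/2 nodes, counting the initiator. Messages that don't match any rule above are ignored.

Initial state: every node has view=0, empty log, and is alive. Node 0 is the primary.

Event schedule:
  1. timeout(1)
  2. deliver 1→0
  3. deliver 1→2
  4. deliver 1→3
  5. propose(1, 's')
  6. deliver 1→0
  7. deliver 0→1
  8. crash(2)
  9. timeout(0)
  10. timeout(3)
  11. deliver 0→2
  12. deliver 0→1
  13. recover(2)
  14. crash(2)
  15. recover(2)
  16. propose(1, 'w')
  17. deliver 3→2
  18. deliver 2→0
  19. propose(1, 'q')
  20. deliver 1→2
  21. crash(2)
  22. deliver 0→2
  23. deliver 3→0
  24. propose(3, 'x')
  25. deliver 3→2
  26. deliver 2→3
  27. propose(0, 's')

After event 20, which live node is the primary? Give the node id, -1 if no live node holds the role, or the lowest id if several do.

2

after 1 — timeout(1): n1:prim/v1/[-]
after 2 — deliver 1→0: n0:back/v1/[-]
after 3 — deliver 1→2: n2:back/v1/[-]
after 4 — deliver 1→3: n3:back/v1/[-]
after 5 — propose(1,'s'): ·
after 6 — deliver 1→0: n0:back/v1/[s]
after 7 — deliver 0→1: ·
after 8 — crash(2): n2:✗back/v1/[-]
after 9 — timeout(0): n0:back/v2/[s]
after 10 — timeout(3): n3:back/v2/[-]
after 11 — deliver 0→2: ·
after 12 — deliver 0→1: n1:back/v2/[-]
after 13 — recover(2): n2:back/v1/[-]
after 14 — crash(2): n2:✗back/v1/[-]
after 15 — recover(2): n2:back/v1/[-]
after 16 — propose(1,'w'): ·
after 17 — deliver 3→2: n2:prim/v2/[-]
after 18 — deliver 2→0: ·
after 19 — propose(1,'q'): ·
after 20 — deliver 1→2: ·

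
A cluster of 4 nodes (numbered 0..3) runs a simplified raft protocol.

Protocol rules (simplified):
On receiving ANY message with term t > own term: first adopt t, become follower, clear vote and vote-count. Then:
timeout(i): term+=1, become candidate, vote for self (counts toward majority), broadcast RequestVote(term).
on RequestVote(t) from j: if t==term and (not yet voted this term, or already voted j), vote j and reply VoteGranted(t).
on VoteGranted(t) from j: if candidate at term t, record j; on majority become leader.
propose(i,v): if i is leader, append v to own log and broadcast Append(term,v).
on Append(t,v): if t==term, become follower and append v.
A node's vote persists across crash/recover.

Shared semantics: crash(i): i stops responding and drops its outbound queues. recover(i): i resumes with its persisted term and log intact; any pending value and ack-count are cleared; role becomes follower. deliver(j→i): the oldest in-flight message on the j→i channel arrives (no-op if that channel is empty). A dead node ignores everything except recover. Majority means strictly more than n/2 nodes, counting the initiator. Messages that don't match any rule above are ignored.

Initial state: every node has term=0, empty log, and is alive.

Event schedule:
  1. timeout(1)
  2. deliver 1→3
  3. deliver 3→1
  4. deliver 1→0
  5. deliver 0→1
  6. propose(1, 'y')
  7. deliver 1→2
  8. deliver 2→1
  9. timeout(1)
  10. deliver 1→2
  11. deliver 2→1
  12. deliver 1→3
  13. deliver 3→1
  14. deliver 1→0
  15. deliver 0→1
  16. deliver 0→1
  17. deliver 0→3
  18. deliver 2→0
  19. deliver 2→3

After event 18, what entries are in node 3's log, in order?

y

after 1 — timeout(1): n1:cand/t1/[-]
after 2 — deliver 1→3: n3:foll/t1/[-]
after 3 — deliver 3→1: ·
after 4 — deliver 1→0: n0:foll/t1/[-]
after 5 — deliver 0→1: n1:lead/t1/[-]
after 6 — propose(1,'y'): n1:lead/t1/[y]
after 7 — deliver 1→2: n2:foll/t1/[-]
after 8 — deliver 2→1: ·
after 9 — timeout(1): n1:cand/t2/[y]
after 10 — deliver 1→2: n2:foll/t1/[y]
after 11 — deliver 2→1: ·
after 12 — deliver 1→3: n3:foll/t1/[y]
after 13 — deliver 3→1: ·
after 14 — deliver 1→0: n0:foll/t1/[y]
after 15 — deliver 0→1: ·
after 16 — deliver 0→1: ·
after 17 — deliver 0→3: ·
after 18 — deliver 2→0: ·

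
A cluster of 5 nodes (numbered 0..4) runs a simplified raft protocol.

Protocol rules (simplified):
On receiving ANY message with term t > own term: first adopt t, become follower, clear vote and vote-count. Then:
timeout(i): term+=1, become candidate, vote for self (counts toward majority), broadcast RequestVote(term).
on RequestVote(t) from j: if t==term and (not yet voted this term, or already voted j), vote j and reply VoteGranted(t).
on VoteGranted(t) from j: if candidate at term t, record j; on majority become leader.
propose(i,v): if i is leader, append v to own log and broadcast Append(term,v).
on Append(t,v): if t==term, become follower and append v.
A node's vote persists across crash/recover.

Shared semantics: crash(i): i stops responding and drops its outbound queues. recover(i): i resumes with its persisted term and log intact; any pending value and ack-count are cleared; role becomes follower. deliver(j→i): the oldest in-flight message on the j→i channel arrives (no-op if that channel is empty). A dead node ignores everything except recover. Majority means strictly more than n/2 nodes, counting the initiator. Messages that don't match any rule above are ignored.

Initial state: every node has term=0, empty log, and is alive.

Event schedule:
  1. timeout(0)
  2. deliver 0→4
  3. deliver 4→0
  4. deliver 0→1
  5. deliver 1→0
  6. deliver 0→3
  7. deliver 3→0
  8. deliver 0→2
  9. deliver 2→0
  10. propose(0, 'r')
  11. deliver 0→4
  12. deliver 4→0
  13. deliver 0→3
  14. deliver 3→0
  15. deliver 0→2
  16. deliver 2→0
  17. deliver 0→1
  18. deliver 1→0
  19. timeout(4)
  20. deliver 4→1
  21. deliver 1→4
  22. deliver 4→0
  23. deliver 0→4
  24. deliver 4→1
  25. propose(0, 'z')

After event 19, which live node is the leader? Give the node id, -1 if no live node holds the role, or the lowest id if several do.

0

1. timeout(0):  <0:cand t1 ->
2. deliver 0→4:  <4:foll t1 ->
3. deliver 4→0:  nop
4. deliver 0→1:  <1:foll t1 ->
5. deliver 1→0:  <0:lead t1 ->
6. deliver 0→3:  <3:foll t1 ->
7. deliver 3→0:  nop
8. deliver 0→2:  <2:foll t1 ->
9. deliver 2→0:  nop
10. propose(0,'r'):  <0:lead t1 r>
11. deliver 0→4:  <4:foll t1 r>
12. deliver 4→0:  nop
13. deliver 0→3:  <3:foll t1 r>
14. deliver 3→0:  nop
15. deliver 0→2:  <2:foll t1 r>
16. deliver 2→0:  nop
17. deliver 0→1:  <1:foll t1 r>
18. deliver 1→0:  nop
19. timeout(4):  <4:cand t2 r>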